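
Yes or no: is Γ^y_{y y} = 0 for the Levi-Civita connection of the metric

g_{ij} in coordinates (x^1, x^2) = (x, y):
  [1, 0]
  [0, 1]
Γ^y_{y y} = (1/2) g^{yy} (∂_y g_{yy} + ∂_y g_{yy} - ∂_y g_{yy}) = (1/2)(1)((0) + (0) - (0)) = 0
This equals the proposed value 0.
Yes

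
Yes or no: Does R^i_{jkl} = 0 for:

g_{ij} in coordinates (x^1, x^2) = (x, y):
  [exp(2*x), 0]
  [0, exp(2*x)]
Non-zero Christoffel symbols:
Γ^x_{x x} = 1
Γ^x_{y y} = -1
Γ^y_{x y} = 1
Ricci tensor: R_{xx} = 0, R_{xy} = 0, R_{yy} = 0
All R_{ij} vanish; in 2 dimensions the Riemann tensor is fully determined by the Ricci tensor, so R^i_{jkl} = 0: the metric is flat (curvilinear coordinates on flat space).
Yes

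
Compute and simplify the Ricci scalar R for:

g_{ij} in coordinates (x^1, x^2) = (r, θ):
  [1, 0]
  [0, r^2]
Non-zero Christoffel symbols (Γ^k_{ij} = Γ^k_{ji}):
Γ^r_{θ θ} = -r
Γ^θ_{r θ} = 1/r
Ricci tensor (R_{ij} = R^k_{ikj}): R_{rr} = 0, R_{rθ} = 0, R_{θθ} = 0
Inverse metric: g^{rr} = 1, g^{θθ} = 1/r^2
R = g^{ij} R_{ij} = (1)(0) + (1/r^2)(0) = 0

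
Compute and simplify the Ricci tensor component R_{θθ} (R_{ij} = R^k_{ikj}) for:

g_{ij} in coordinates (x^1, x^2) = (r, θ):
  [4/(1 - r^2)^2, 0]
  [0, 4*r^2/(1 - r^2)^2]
Non-zero Christoffel symbols (Γ^k_{ij} = Γ^k_{ji}):
Γ^r_{r r} = 2*r/(1 - r^2)
Γ^r_{θ θ} = (r^3 + r)/(r^2 - 1)
Γ^θ_{r θ} = (-r^2 - 1)/(r^3 - r)
R^r_{θ r θ} = ∂_r Γ^r_{θ θ} - ∂_θ Γ^r_{θ r} + Γ^r_{r m} Γ^m_{θ θ} - Γ^r_{θ m} Γ^m_{θ r}
  = ((r^4 - 4*r^2 - 1)/(r^2 - 1)^2) - (0) + (-2*r^2*(r^2 + 1)/(r^2 - 1)^2) - (-(r^2 + 1)^2/(r^2 - 1)^2) = -4*r^2/(r^2 - 1)^2
R^θ_{θ θ θ} = 0 (a repeated index in an antisymmetric pair)
R_{θθ} = R^r_{θ r θ} + R^θ_{θ θ θ} = (-4*r^2/(r^2 - 1)^2) + (0) = -4*r^2/(r^2 - 1)^2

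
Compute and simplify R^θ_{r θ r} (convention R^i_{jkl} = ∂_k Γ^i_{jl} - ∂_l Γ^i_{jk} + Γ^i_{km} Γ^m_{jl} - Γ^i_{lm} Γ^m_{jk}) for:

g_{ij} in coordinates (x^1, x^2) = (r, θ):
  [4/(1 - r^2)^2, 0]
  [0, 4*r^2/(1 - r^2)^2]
Non-zero Christoffel symbols (Γ^k_{ij} = Γ^k_{ji}):
Γ^r_{r r} = 2*r/(1 - r^2)
Γ^r_{θ θ} = (r^3 + r)/(r^2 - 1)
Γ^θ_{r θ} = (-r^2 - 1)/(r^3 - r)
R^θ_{r θ r} = ∂_θ Γ^θ_{r r} - ∂_r Γ^θ_{r θ} + Γ^θ_{θ m} Γ^m_{r r} - Γ^θ_{r m} Γ^m_{r θ}
  = (0) - ((r^4 + 4*r^2 - 1)/(r^3 - r)^2) + (2*(r^2 + 1)/(r^2 - 1)^2) - ((r^2 + 1)^2/(r^3 - r)^2) = -4/(r^2 - 1)^2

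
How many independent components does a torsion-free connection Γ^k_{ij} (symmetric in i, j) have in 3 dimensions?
Γ^k_{ij} has n choices for the upper index and n(n+1)/2 independent symmetric lower index pairs.
Total = 3 × 3×4/2 = 3 × 6 = 18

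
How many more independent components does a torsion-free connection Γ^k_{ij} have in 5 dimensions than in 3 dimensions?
Independent components in n dimensions: n × n(n+1)/2 = n^2(n+1)/2.
5D: 5 × 15 = 75
3D: 3 × 6 = 18
Difference = 75 - 18 = 57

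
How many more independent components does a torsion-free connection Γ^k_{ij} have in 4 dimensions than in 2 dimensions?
Independent components in n dimensions: n × n(n+1)/2 = n^2(n+1)/2.
4D: 4 × 10 = 40
2D: 2 × 3 = 6
Difference = 40 - 6 = 34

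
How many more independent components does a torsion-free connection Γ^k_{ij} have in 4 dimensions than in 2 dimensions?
Independent components in n dimensions: n × n(n+1)/2 = n^2(n+1)/2.
4D: 4 × 10 = 40
2D: 2 × 3 = 6
Difference = 40 - 6 = 34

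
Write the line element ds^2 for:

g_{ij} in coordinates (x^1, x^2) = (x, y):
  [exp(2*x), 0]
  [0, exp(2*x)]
ds^2 = g_{ij} dx^i dx^j; only the non-zero components contribute.
ds^2 = exp(2*x) dx^2 + exp(2*x) dy^2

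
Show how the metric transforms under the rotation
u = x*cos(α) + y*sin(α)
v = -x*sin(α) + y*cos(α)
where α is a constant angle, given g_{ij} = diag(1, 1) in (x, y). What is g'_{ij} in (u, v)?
Invert the transformation: x = u*cos(α) - v*sin(α), y = u*sin(α) + v*cos(α)
g'_{ij} = (∂x^k/∂x'^i)(∂x^l/∂x'^j) g_{kl}; with g_{kl} = δ_{kl} this is Σ_k (∂x^k/∂x'^i)(∂x^k/∂x'^j).
Jacobian: ∂x/∂u = cos(α), ∂x/∂v = -sin(α), ∂y/∂u = sin(α), ∂y/∂v = cos(α)
g'_{uu} = (cos(α))(cos(α)) + (sin(α))(sin(α)) = 1
g'_{uv} = (cos(α))(-sin(α)) + (sin(α))(cos(α)) = 0
g'_{vv} = (-sin(α))(-sin(α)) + (cos(α))(cos(α)) = 1
g'_{ij} = diag(1, 1)
The Euclidean metric is invariant under rotations.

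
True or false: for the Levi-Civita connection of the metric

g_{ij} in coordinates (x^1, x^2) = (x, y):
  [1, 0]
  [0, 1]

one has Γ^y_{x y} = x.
Γ^y_{x y} = (1/2) g^{yy} (∂_x g_{yy} + ∂_y g_{yx} - ∂_y g_{xy}) = (1/2)(1)((0) + (0) - (0)) = 0
This differs from the proposed value x.
False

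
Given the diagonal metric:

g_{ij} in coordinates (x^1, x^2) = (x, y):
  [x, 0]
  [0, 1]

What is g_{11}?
With x^1 = x, x^2 = y, g_{11} = g_{xx} is the row-1, column-1 entry of the matrix.
g_{11} = x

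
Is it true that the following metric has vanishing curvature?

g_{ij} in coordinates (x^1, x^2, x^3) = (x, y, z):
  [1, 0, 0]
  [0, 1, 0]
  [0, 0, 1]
All metric components are constant, so every Christoffel symbol vanishes and R^i_{jkl} = 0.
Yes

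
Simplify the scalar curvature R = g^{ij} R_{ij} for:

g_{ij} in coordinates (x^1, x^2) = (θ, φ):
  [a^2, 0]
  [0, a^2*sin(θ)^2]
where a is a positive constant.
Non-zero Christoffel symbols (Γ^k_{ij} = Γ^k_{ji}):
Γ^θ_{φ φ} = -sin(2*θ)/2
Γ^φ_{θ φ} = 1/tan(θ)
Ricci tensor (R_{ij} = R^k_{ikj}): R_{θθ} = 1, R_{θφ} = 0, R_{φφ} = sin(θ)^2
Inverse metric: g^{θθ} = 1/a^2, g^{φφ} = 1/(a^2*sin(θ)^2)
R = g^{ij} R_{ij} = (1/a^2)(1) + (1/(a^2*sin(θ)^2))(sin(θ)^2) = 2/a^2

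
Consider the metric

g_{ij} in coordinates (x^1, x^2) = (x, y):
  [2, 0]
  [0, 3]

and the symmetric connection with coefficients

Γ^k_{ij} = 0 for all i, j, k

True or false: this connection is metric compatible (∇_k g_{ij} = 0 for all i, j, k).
Using ∇_k g_{ij} = ∂_k g_{ij} - Γ^m_{ki} g_{mj} - Γ^m_{kj} g_{im}:
e.g. ∇_y g_{yy} = (0) - (0) - (0) = 0
Every component ∇_k g_{ij} vanishes: the connection is metric compatible.
True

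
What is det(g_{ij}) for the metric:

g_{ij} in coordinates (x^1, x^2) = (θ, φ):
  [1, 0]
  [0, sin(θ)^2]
For a 2×2 metric: det(g) = g_{11}·g_{22} - g_{12}·g_{21}
= (1)·(sin(θ)^2) - (0)·(0)
= sin(θ)^2 - 0
det(g) = sin(θ)^2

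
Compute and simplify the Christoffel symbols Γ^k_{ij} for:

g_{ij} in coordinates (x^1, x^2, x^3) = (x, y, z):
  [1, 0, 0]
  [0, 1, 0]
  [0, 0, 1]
Using Γ^k_{ij} = (1/2) g^{km} (∂_i g_{mj} + ∂_j g_{mi} - ∂_m g_{ij}); the metric is diagonal, so only the m = k term contributes.
Every metric component is constant, so all ∂_m g_{ij} = 0 and every Christoffel symbol vanishes.
All Christoffel symbols are zero.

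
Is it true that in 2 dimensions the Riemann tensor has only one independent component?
The number of independent components is n^2(n^2-1)/12 = 4·3/12 = 1 for n = 2 (e.g. R_{1212}).
Yes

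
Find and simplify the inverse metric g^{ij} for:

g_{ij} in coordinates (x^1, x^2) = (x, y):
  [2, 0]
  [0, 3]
The metric is diagonal, so g^{ij} is diagonal with entries 1/g_{ii}: diag(1/2, 1/3).
g^{ij}:
  [1/2, 0]
  [0, 1/3]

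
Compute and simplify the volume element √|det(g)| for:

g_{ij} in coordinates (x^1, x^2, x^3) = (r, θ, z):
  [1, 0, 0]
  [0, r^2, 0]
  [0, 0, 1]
det(g) = r^2
√|det(g)| = r
Volume element: dV = r dr dθ dz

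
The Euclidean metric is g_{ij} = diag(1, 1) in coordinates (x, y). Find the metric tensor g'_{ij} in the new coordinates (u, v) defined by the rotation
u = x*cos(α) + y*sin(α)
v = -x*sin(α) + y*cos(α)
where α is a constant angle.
Invert the transformation: x = u*cos(α) - v*sin(α), y = u*sin(α) + v*cos(α)
g'_{ij} = (∂x^k/∂x'^i)(∂x^l/∂x'^j) g_{kl}; with g_{kl} = δ_{kl} this is Σ_k (∂x^k/∂x'^i)(∂x^k/∂x'^j).
Jacobian: ∂x/∂u = cos(α), ∂x/∂v = -sin(α), ∂y/∂u = sin(α), ∂y/∂v = cos(α)
g'_{uu} = (cos(α))(cos(α)) + (sin(α))(sin(α)) = 1
g'_{uv} = (cos(α))(-sin(α)) + (sin(α))(cos(α)) = 0
g'_{vv} = (-sin(α))(-sin(α)) + (cos(α))(cos(α)) = 1
g'_{ij} = diag(1, 1)
The Euclidean metric is invariant under rotations.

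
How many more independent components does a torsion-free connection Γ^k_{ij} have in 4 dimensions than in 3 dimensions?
Independent components in n dimensions: n × n(n+1)/2 = n^2(n+1)/2.
4D: 4 × 10 = 40
3D: 3 × 6 = 18
Difference = 40 - 18 = 22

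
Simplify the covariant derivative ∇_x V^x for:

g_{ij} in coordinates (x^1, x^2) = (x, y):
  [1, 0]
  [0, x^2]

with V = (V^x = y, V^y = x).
Non-zero Christoffel symbols:
Γ^x_{y y} = -x
Γ^y_{x y} = 1/x
∇_x V^x = ∂_x V^x + Γ^x_{x j} V^j
  = (0) + (0)(y) + (0)(x)
  = 0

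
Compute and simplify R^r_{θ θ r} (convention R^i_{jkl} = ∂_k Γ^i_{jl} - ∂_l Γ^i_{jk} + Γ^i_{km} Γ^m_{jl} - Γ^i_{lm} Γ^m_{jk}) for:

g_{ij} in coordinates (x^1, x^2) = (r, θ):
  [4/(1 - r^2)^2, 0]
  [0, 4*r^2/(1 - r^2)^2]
Non-zero Christoffel symbols (Γ^k_{ij} = Γ^k_{ji}):
Γ^r_{r r} = 2*r/(1 - r^2)
Γ^r_{θ θ} = (r^3 + r)/(r^2 - 1)
Γ^θ_{r θ} = (-r^2 - 1)/(r^3 - r)
R^r_{θ θ r} = ∂_θ Γ^r_{θ r} - ∂_r Γ^r_{θ θ} + Γ^r_{θ m} Γ^m_{θ r} - Γ^r_{r m} Γ^m_{θ θ}
  = (0) - ((r^4 - 4*r^2 - 1)/(r^2 - 1)^2) + (-(r^2 + 1)^2/(r^2 - 1)^2) - (-2*r^2*(r^2 + 1)/(r^2 - 1)^2) = 4*r^2/(r^2 - 1)^2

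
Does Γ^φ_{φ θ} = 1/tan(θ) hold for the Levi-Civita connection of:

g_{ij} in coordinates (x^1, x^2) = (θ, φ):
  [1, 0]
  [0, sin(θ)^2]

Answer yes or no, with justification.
Γ^φ_{φ θ} = (1/2) g^{φφ} (∂_φ g_{φθ} + ∂_θ g_{φφ} - ∂_φ g_{φθ}) = (1/2)(1/sin(θ)^2)((0) + (sin(2*θ)) - (0)) = 1/tan(θ)
This equals the proposed value 1/tan(θ).
Yes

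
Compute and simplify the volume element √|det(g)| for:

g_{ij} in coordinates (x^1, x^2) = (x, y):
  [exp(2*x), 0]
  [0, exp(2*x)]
det(g) = exp(4*x)
√|det(g)| = exp(2*x)
Volume element: dV = exp(2*x) dx dy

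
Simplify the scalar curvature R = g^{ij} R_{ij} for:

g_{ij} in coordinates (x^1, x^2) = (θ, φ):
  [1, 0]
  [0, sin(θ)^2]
Non-zero Christoffel symbols (Γ^k_{ij} = Γ^k_{ji}):
Γ^θ_{φ φ} = -sin(2*θ)/2
Γ^φ_{θ φ} = 1/tan(θ)
Ricci tensor (R_{ij} = R^k_{ikj}): R_{θθ} = 1, R_{θφ} = 0, R_{φφ} = sin(θ)^2
Inverse metric: g^{θθ} = 1, g^{φφ} = 1/sin(θ)^2
R = g^{ij} R_{ij} = (1)(1) + (1/sin(θ)^2)(sin(θ)^2) = 2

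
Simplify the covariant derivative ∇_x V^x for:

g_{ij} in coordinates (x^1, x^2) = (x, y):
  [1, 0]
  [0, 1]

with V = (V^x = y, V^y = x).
All Christoffel symbols are zero.
∇_x V^x = ∂_x V^x + Γ^x_{x j} V^j
  = (0) + (0)(y) + (0)(x)
  = 0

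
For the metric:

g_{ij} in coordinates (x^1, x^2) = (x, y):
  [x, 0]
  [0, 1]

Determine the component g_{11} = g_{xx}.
With x^1 = x, x^2 = y, g_{11} = g_{xx} is the row-1, column-1 entry of the matrix.
g_{11} = x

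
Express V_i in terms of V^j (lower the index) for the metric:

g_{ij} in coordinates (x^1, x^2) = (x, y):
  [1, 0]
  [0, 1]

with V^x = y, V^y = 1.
V_i = g_{ij} V^j:
V_x = (1)(y) + (0)(1) = y
V_y = (0)(y) + (1)(1) = 1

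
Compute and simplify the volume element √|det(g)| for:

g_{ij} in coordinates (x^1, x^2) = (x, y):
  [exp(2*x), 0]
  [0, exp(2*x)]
det(g) = exp(4*x)
√|det(g)| = exp(2*x)
Volume element: dV = exp(2*x) dx dy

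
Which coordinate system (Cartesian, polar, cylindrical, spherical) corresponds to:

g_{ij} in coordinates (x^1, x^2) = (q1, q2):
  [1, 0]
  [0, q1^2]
The line element ds^2 = dq1^2 + q1^2 dq2^2 is dr^2 + r^2 dθ^2 with q1 = r, q2 = θ.
polar coordinates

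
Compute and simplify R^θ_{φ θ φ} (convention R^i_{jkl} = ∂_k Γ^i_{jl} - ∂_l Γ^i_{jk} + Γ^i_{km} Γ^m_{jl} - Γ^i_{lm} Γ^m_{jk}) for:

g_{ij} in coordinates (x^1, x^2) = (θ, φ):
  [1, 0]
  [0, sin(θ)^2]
Non-zero Christoffel symbols (Γ^k_{ij} = Γ^k_{ji}):
Γ^θ_{φ φ} = -sin(2*θ)/2
Γ^φ_{θ φ} = 1/tan(θ)
R^θ_{φ θ φ} = ∂_θ Γ^θ_{φ φ} - ∂_φ Γ^θ_{φ θ} + Γ^θ_{θ m} Γ^m_{φ φ} - Γ^θ_{φ m} Γ^m_{φ θ}
  = (-cos(2*θ)) - (0) + (0) - (-cos(θ)^2) = sin(θ)^2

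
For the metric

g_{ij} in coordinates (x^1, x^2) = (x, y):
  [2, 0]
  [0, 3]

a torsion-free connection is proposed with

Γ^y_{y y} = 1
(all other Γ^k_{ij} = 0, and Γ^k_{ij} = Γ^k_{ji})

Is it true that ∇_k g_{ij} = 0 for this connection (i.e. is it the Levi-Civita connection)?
Using ∇_k g_{ij} = ∂_k g_{ij} - Γ^m_{ki} g_{mj} - Γ^m_{kj} g_{im}:
∇_y g_{yy} = (0) - (3) - (3) = -6 ≠ 0
So the connection is not metric compatible (it is not the Levi-Civita connection).
No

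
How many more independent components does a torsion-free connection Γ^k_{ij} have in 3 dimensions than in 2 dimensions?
Independent components in n dimensions: n × n(n+1)/2 = n^2(n+1)/2.
3D: 3 × 6 = 18
2D: 2 × 3 = 6
Difference = 18 - 6 = 12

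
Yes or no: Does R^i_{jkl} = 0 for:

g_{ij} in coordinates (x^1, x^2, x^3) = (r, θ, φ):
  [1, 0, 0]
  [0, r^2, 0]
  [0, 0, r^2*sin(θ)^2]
Non-zero Christoffel symbols:
Γ^r_{θ θ} = -r
Γ^r_{φ φ} = -r*sin(θ)^2
Γ^θ_{r θ} = 1/r
Γ^θ_{φ φ} = -sin(2*θ)/2
Γ^φ_{r φ} = 1/r
Γ^φ_{θ φ} = 1/tan(θ)
Ricci tensor: R_{rr} = 0, R_{rθ} = 0, R_{rφ} = 0, R_{θθ} = 0, R_{θφ} = 0, R_{φφ} = 0
All R_{ij} vanish; in 3 dimensions the Riemann tensor is fully determined by the Ricci tensor, so R^i_{jkl} = 0: the metric is flat (curvilinear coordinates on flat space).
Yes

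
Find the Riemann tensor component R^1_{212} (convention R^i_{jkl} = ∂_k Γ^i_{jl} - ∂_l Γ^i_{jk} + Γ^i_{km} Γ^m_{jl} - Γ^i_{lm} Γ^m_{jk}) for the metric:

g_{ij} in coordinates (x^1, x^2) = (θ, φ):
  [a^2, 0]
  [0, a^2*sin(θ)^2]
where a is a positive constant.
Non-zero Christoffel symbols (Γ^k_{ij} = Γ^k_{ji}):
Γ^θ_{φ φ} = -sin(2*θ)/2
Γ^φ_{θ φ} = 1/tan(θ)
R^θ_{φ θ φ} = ∂_θ Γ^θ_{φ φ} - ∂_φ Γ^θ_{φ θ} + Γ^θ_{θ m} Γ^m_{φ φ} - Γ^θ_{φ m} Γ^m_{φ θ}
  = (-cos(2*θ)) - (0) + (0) - (-cos(θ)^2) = sin(θ)^2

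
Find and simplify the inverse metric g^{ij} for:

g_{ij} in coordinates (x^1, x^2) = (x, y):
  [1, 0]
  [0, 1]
The metric is diagonal, so g^{ij} is diagonal with entries 1/g_{ii}: diag(1, 1).
g^{ij}:
  [1, 0]
  [0, 1]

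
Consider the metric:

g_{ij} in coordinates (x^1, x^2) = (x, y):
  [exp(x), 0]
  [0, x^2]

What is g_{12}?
With x^1 = x, x^2 = y, g_{12} = g_{xy} is the row-1, column-2 entry of the matrix.
g_{12} = 0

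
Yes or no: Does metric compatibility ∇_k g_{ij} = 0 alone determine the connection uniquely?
One also needs vanishing torsion; metric compatibility plus torsion-freeness singles out the Levi-Civita connection.
No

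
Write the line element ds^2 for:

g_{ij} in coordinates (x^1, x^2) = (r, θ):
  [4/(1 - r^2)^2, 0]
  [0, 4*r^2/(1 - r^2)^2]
ds^2 = g_{ij} dx^i dx^j; only the non-zero components contribute.
ds^2 = (4/(1 - r^2)^2) dr^2 + (4*r^2/(1 - r^2)^2) dθ^2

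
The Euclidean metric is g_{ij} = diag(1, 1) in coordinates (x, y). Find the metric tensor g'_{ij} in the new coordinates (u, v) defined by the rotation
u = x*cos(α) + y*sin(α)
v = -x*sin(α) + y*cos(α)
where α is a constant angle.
Invert the transformation: x = u*cos(α) - v*sin(α), y = u*sin(α) + v*cos(α)
g'_{ij} = (∂x^k/∂x'^i)(∂x^l/∂x'^j) g_{kl}; with g_{kl} = δ_{kl} this is Σ_k (∂x^k/∂x'^i)(∂x^k/∂x'^j).
Jacobian: ∂x/∂u = cos(α), ∂x/∂v = -sin(α), ∂y/∂u = sin(α), ∂y/∂v = cos(α)
g'_{uu} = (cos(α))(cos(α)) + (sin(α))(sin(α)) = 1
g'_{uv} = (cos(α))(-sin(α)) + (sin(α))(cos(α)) = 0
g'_{vv} = (-sin(α))(-sin(α)) + (cos(α))(cos(α)) = 1
g'_{ij} = diag(1, 1)
The Euclidean metric is invariant under rotations.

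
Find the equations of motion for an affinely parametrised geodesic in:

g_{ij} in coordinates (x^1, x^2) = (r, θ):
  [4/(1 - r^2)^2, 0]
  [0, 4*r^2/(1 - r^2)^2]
Geodesic equation: d^2x^k/dλ^2 + Γ^k_{ij} (dx^i/dλ)(dx^j/dλ) = 0.
Non-zero Christoffel symbols:
Γ^r_{r r} = 2*r/(1 - r^2)
Γ^r_{θ θ} = (r^3 + r)/(r^2 - 1)
Γ^θ_{r θ} = (-r^2 - 1)/(r^3 - r)
Substituting (the symmetric pair Γ^k_{ij}, Γ^k_{ji} combines into a factor 2):
d^2r/dλ^2 + (2*r/(1 - r^2)) (dr/dλ)^2 + ((r^3 + r)/(r^2 - 1)) (dθ/dλ)^2 = 0
d^2θ/dλ^2 + ((-2*r^2 - 2)/(r^3 - r)) (dr/dλ)(dθ/dλ) = 0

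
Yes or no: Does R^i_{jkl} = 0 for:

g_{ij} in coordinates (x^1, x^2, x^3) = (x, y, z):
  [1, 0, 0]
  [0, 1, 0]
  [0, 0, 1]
All metric components are constant, so every Christoffel symbol vanishes and R^i_{jkl} = 0.
Yes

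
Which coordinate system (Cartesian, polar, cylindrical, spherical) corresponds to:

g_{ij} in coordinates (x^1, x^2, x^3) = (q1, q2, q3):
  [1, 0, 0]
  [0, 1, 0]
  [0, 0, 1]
All components are constant and the metric is the identity, i.e. orthonormal rectilinear coordinates.
Cartesian (3D) coordinates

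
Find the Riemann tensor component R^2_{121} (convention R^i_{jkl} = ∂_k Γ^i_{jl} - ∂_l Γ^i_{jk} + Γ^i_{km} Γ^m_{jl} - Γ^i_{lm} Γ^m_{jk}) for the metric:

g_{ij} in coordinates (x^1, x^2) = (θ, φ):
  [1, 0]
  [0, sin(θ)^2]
Non-zero Christoffel symbols (Γ^k_{ij} = Γ^k_{ji}):
Γ^θ_{φ φ} = -sin(2*θ)/2
Γ^φ_{θ φ} = 1/tan(θ)
R^φ_{θ φ θ} = ∂_φ Γ^φ_{θ θ} - ∂_θ Γ^φ_{θ φ} + Γ^φ_{φ m} Γ^m_{θ θ} - Γ^φ_{θ m} Γ^m_{θ φ}
  = (0) - (-1/sin(θ)^2) + (0) - (1/tan(θ)^2) = 1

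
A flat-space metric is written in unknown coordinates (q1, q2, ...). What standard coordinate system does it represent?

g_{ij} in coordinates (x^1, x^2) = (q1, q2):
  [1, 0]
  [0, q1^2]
The line element ds^2 = dq1^2 + q1^2 dq2^2 is dr^2 + r^2 dθ^2 with q1 = r, q2 = θ.
polar coordinates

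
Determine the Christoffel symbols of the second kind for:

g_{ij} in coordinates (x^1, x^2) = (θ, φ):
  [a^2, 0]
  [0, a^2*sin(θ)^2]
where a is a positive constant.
Using Γ^k_{ij} = (1/2) g^{km} (∂_i g_{mj} + ∂_j g_{mi} - ∂_m g_{ij}); the metric is diagonal, so only the m = k term contributes.
Non-zero symbols (using the symmetry Γ^k_{ij} = Γ^k_{ji}):
Γ^θ_{φ φ} = (1/2) g^{θθ} (∂_φ g_{θφ} + ∂_φ g_{θφ} - ∂_θ g_{φφ}) = (1/2)(1/a^2)((0) + (0) - (a^2*sin(2*θ))) = -sin(2*θ)/2
Γ^φ_{θ φ} = (1/2) g^{φφ} (∂_θ g_{φφ} + ∂_φ g_{φθ} - ∂_φ g_{θφ}) = (1/2)(1/(a^2*sin(θ)^2))((a^2*sin(2*θ)) + (0) - (0)) = 1/tan(θ)
All other Christoffel symbols are zero.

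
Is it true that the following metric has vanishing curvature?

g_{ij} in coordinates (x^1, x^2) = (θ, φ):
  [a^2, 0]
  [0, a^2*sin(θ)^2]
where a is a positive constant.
Non-zero Christoffel symbols:
Γ^θ_{φ φ} = -sin(2*θ)/2
Γ^φ_{θ φ} = 1/tan(θ)
Ricci tensor: R_{θθ} = 1, R_{θφ} = 0, R_{φφ} = sin(θ)^2
The Ricci tensor is non-zero, so the Riemann tensor is non-zero: not flat.
No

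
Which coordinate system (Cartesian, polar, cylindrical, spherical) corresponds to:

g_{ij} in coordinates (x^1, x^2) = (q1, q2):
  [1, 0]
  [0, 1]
All components are constant and the metric is the identity, i.e. orthonormal rectilinear coordinates.
Cartesian (2D) coordinates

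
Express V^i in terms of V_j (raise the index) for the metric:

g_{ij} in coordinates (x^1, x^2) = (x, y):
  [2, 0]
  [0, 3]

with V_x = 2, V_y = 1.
Inverse metric (diagonal): g^{xx} = 1/2, g^{yy} = 1/3
V^i = g^{ij} V_j:
V^x = (1/2)(2) + (0)(1) = 1
V^y = (0)(2) + (1/3)(1) = 1/3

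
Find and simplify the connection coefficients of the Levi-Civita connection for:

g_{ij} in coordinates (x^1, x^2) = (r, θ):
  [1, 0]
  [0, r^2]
Using Γ^k_{ij} = (1/2) g^{km} (∂_i g_{mj} + ∂_j g_{mi} - ∂_m g_{ij}); the metric is diagonal, so only the m = k term contributes.
Non-zero symbols (using the symmetry Γ^k_{ij} = Γ^k_{ji}):
Γ^r_{θ θ} = (1/2) g^{rr} (∂_θ g_{rθ} + ∂_θ g_{rθ} - ∂_r g_{θθ}) = (1/2)(1)((0) + (0) - (2*r)) = -r
Γ^θ_{r θ} = (1/2) g^{θθ} (∂_r g_{θθ} + ∂_θ g_{θr} - ∂_θ g_{rθ}) = (1/2)(1/r^2)((2*r) + (0) - (0)) = 1/r
All other Christoffel symbols are zero.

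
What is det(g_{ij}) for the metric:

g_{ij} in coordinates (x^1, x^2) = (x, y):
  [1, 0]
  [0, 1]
For a 2×2 metric: det(g) = g_{11}·g_{22} - g_{12}·g_{21}
= (1)·(1) - (0)·(0)
= 1 - 0
det(g) = 1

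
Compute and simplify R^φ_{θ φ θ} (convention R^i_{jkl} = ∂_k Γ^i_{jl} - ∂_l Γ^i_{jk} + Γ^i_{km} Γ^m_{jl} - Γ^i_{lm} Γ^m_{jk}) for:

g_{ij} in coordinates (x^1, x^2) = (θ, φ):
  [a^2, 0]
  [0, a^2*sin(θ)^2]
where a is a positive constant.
Non-zero Christoffel symbols (Γ^k_{ij} = Γ^k_{ji}):
Γ^θ_{φ φ} = -sin(2*θ)/2
Γ^φ_{θ φ} = 1/tan(θ)
R^φ_{θ φ θ} = ∂_φ Γ^φ_{θ θ} - ∂_θ Γ^φ_{θ φ} + Γ^φ_{φ m} Γ^m_{θ θ} - Γ^φ_{θ m} Γ^m_{θ φ}
  = (0) - (-1/sin(θ)^2) + (0) - (1/tan(θ)^2) = 1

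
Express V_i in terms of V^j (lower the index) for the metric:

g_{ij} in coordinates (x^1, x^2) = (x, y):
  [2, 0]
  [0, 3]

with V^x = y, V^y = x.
V_i = g_{ij} V^j:
V_x = (2)(y) + (0)(x) = 2*y
V_y = (0)(y) + (3)(x) = 3*x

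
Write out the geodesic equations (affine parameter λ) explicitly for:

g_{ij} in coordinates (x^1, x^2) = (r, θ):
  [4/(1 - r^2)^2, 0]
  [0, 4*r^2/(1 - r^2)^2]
Geodesic equation: d^2x^k/dλ^2 + Γ^k_{ij} (dx^i/dλ)(dx^j/dλ) = 0.
Non-zero Christoffel symbols:
Γ^r_{r r} = 2*r/(1 - r^2)
Γ^r_{θ θ} = (r^3 + r)/(r^2 - 1)
Γ^θ_{r θ} = (-r^2 - 1)/(r^3 - r)
Substituting (the symmetric pair Γ^k_{ij}, Γ^k_{ji} combines into a factor 2):
d^2r/dλ^2 + (2*r/(1 - r^2)) (dr/dλ)^2 + ((r^3 + r)/(r^2 - 1)) (dθ/dλ)^2 = 0
d^2θ/dλ^2 + ((-2*r^2 - 2)/(r^3 - r)) (dr/dλ)(dθ/dλ) = 0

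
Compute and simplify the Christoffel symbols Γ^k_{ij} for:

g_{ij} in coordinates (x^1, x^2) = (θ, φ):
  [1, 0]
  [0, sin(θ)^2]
Using Γ^k_{ij} = (1/2) g^{km} (∂_i g_{mj} + ∂_j g_{mi} - ∂_m g_{ij}); the metric is diagonal, so only the m = k term contributes.
Non-zero symbols (using the symmetry Γ^k_{ij} = Γ^k_{ji}):
Γ^θ_{φ φ} = (1/2) g^{θθ} (∂_φ g_{θφ} + ∂_φ g_{θφ} - ∂_θ g_{φφ}) = (1/2)(1)((0) + (0) - (sin(2*θ))) = -sin(2*θ)/2
Γ^φ_{θ φ} = (1/2) g^{φφ} (∂_θ g_{φφ} + ∂_φ g_{φθ} - ∂_φ g_{θφ}) = (1/2)(1/sin(θ)^2)((sin(2*θ)) + (0) - (0)) = 1/tan(θ)
All other Christoffel symbols are zero.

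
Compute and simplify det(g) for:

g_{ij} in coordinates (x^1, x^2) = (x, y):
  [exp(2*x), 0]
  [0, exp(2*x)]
For a 2×2 metric: det(g) = g_{11}·g_{22} - g_{12}·g_{21}
= (exp(2*x))·(exp(2*x)) - (0)·(0)
= exp(4*x) - 0
det(g) = exp(4*x)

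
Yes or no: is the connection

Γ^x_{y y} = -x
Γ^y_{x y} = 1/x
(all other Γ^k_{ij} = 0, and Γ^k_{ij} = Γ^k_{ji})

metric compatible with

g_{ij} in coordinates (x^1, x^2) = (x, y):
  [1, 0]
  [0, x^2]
Using ∇_k g_{ij} = ∂_k g_{ij} - Γ^m_{ki} g_{mj} - Γ^m_{kj} g_{im}:
e.g. ∇_x g_{yy} = (2*x) - (x) - (x) = 0
Every component ∇_k g_{ij} vanishes: the connection is metric compatible.
Yes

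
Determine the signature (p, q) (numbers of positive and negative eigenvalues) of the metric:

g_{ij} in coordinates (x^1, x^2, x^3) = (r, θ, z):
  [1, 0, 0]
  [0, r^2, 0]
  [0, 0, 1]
The metric is diagonal, so its eigenvalues are the diagonal entries: 1, r^2, 1 (at a generic point, where coordinate-dependent entries are positive).
3 positive, 0 negative.
(3, 0) - Riemannian (positive definite)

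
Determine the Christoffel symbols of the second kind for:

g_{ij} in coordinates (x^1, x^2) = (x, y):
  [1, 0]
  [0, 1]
Using Γ^k_{ij} = (1/2) g^{km} (∂_i g_{mj} + ∂_j g_{mi} - ∂_m g_{ij}); the metric is diagonal, so only the m = k term contributes.
Every metric component is constant, so all ∂_m g_{ij} = 0 and every Christoffel symbol vanishes.
All Christoffel symbols are zero.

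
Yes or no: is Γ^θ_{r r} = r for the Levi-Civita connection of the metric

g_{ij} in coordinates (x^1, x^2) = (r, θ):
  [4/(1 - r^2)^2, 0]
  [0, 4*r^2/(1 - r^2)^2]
Γ^θ_{r r} = (1/2) g^{θθ} (∂_r g_{θr} + ∂_r g_{θr} - ∂_θ g_{rr}) = (1/2)((1 - r^2)^2/(4*r^2))((0) + (0) - (0)) = 0
This differs from the proposed value r.
No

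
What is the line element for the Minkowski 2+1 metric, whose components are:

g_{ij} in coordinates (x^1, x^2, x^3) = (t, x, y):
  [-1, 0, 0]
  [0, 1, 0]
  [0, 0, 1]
ds^2 = g_{ij} dx^i dx^j; only the non-zero components contribute.
ds^2 = -dt^2 + dx^2 + dy^2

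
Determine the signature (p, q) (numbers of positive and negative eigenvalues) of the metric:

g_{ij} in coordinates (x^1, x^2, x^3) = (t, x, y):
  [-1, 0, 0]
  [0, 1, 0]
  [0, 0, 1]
The metric is diagonal, so its eigenvalues are the diagonal entries: -1, 1, 1 (at a generic point, where coordinate-dependent entries are positive).
2 positive, 1 negative.
(2, 1) - Lorentzian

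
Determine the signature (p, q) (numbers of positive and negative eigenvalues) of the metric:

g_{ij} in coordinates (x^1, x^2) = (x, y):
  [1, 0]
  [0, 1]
The metric is diagonal, so its eigenvalues are the diagonal entries: 1, 1 (at a generic point, where coordinate-dependent entries are positive).
2 positive, 0 negative.
(2, 0) - Riemannian (positive definite)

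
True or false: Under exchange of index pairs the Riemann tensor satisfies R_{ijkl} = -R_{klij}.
The pair-exchange symmetry has a plus sign: R_{ijkl} = +R_{klij}.
False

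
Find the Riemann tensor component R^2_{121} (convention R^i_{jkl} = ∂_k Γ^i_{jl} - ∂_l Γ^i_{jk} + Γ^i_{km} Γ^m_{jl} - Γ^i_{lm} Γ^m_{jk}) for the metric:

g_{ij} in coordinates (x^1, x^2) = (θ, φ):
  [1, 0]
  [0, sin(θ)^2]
Non-zero Christoffel symbols (Γ^k_{ij} = Γ^k_{ji}):
Γ^θ_{φ φ} = -sin(2*θ)/2
Γ^φ_{θ φ} = 1/tan(θ)
R^φ_{θ φ θ} = ∂_φ Γ^φ_{θ θ} - ∂_θ Γ^φ_{θ φ} + Γ^φ_{φ m} Γ^m_{θ θ} - Γ^φ_{θ m} Γ^m_{θ φ}
  = (0) - (-1/sin(θ)^2) + (0) - (1/tan(θ)^2) = 1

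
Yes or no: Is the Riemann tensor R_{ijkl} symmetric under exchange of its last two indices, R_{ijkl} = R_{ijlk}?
It is antisymmetric in the last pair: R_{ijkl} = -R_{ijlk}.
No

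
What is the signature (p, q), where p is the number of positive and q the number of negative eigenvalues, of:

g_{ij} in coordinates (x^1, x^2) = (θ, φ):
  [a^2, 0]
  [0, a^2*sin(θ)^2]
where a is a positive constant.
The metric is diagonal, so its eigenvalues are the diagonal entries: a^2, a^2*sin(θ)^2 (at a generic point, where coordinate-dependent entries are positive).
2 positive, 0 negative.
(2, 0) - Riemannian (positive definite)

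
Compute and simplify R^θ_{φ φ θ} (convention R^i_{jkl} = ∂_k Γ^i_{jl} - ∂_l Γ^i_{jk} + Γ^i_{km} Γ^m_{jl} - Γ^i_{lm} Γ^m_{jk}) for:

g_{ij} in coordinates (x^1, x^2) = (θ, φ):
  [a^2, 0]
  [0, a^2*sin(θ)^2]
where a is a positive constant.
Non-zero Christoffel symbols (Γ^k_{ij} = Γ^k_{ji}):
Γ^θ_{φ φ} = -sin(2*θ)/2
Γ^φ_{θ φ} = 1/tan(θ)
R^θ_{φ φ θ} = ∂_φ Γ^θ_{φ θ} - ∂_θ Γ^θ_{φ φ} + Γ^θ_{φ m} Γ^m_{φ θ} - Γ^θ_{θ m} Γ^m_{φ φ}
  = (0) - (-cos(2*θ)) + (-cos(θ)^2) - (0) = -sin(θ)^2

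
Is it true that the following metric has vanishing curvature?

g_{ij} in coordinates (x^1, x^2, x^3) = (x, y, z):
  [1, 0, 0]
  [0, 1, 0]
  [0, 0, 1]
All metric components are constant, so every Christoffel symbol vanishes and R^i_{jkl} = 0.
Yes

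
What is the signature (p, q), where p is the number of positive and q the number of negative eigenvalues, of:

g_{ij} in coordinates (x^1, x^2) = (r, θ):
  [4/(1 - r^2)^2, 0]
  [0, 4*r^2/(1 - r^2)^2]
The metric is diagonal, so its eigenvalues are the diagonal entries: 4/(1 - r^2)^2, 4*r^2/(1 - r^2)^2 (at a generic point, where coordinate-dependent entries are positive).
2 positive, 0 negative.
(2, 0) - Riemannian (positive definite)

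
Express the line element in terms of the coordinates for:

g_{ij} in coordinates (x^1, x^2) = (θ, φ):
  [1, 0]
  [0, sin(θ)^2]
ds^2 = g_{ij} dx^i dx^j; only the non-zero components contribute.
ds^2 = dθ^2 + sin(θ)^2 dφ^2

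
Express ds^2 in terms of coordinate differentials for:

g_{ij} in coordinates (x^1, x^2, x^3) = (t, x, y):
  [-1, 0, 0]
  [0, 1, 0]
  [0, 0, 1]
ds^2 = g_{ij} dx^i dx^j; only the non-zero components contribute.
ds^2 = -dt^2 + dx^2 + dy^2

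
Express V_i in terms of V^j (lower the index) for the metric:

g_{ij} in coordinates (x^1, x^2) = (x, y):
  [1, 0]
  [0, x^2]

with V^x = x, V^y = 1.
V_i = g_{ij} V^j:
V_x = (1)(x) + (0)(1) = x
V_y = (0)(x) + (x^2)(1) = x^2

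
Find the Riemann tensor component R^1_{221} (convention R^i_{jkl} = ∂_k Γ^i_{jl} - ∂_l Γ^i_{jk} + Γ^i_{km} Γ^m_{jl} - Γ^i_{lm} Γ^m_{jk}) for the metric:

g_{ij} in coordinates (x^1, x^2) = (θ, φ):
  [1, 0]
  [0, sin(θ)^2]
Non-zero Christoffel symbols (Γ^k_{ij} = Γ^k_{ji}):
Γ^θ_{φ φ} = -sin(2*θ)/2
Γ^φ_{θ φ} = 1/tan(θ)
R^θ_{φ φ θ} = ∂_φ Γ^θ_{φ θ} - ∂_θ Γ^θ_{φ φ} + Γ^θ_{φ m} Γ^m_{φ θ} - Γ^θ_{θ m} Γ^m_{φ φ}
  = (0) - (-cos(2*θ)) + (-cos(θ)^2) - (0) = -sin(θ)^2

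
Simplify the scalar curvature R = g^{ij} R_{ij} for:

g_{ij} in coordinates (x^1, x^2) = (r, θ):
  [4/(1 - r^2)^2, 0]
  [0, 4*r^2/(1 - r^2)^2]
Non-zero Christoffel symbols (Γ^k_{ij} = Γ^k_{ji}):
Γ^r_{r r} = 2*r/(1 - r^2)
Γ^r_{θ θ} = (r^3 + r)/(r^2 - 1)
Γ^θ_{r θ} = (-r^2 - 1)/(r^3 - r)
Ricci tensor (R_{ij} = R^k_{ikj}): R_{rr} = -4/(r^2 - 1)^2, R_{rθ} = 0, R_{θθ} = -4*r^2/(r^2 - 1)^2
Inverse metric: g^{rr} = (1 - r^2)^2/4, g^{θθ} = (1 - r^2)^2/(4*r^2)
R = g^{ij} R_{ij} = ((1 - r^2)^2/4)(-4/(r^2 - 1)^2) + ((1 - r^2)^2/(4*r^2))(-4*r^2/(r^2 - 1)^2) = -2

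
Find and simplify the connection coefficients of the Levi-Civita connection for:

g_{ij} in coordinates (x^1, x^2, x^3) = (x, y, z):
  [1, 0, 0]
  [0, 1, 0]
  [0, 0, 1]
Using Γ^k_{ij} = (1/2) g^{km} (∂_i g_{mj} + ∂_j g_{mi} - ∂_m g_{ij}); the metric is diagonal, so only the m = k term contributes.
Every metric component is constant, so all ∂_m g_{ij} = 0 and every Christoffel symbol vanishes.
All Christoffel symbols are zero.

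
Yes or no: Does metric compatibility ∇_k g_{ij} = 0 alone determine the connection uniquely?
One also needs vanishing torsion; metric compatibility plus torsion-freeness singles out the Levi-Civita connection.
No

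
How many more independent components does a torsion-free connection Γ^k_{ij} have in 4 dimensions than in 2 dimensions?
Independent components in n dimensions: n × n(n+1)/2 = n^2(n+1)/2.
4D: 4 × 10 = 40
2D: 2 × 3 = 6
Difference = 40 - 6 = 34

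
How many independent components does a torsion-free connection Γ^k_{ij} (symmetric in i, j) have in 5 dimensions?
Γ^k_{ij} has n choices for the upper index and n(n+1)/2 independent symmetric lower index pairs.
Total = 5 × 5×6/2 = 5 × 15 = 75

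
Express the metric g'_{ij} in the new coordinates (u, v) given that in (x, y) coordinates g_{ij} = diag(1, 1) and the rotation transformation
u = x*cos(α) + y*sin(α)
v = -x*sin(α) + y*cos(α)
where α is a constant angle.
Invert the transformation: x = u*cos(α) - v*sin(α), y = u*sin(α) + v*cos(α)
g'_{ij} = (∂x^k/∂x'^i)(∂x^l/∂x'^j) g_{kl}; with g_{kl} = δ_{kl} this is Σ_k (∂x^k/∂x'^i)(∂x^k/∂x'^j).
Jacobian: ∂x/∂u = cos(α), ∂x/∂v = -sin(α), ∂y/∂u = sin(α), ∂y/∂v = cos(α)
g'_{uu} = (cos(α))(cos(α)) + (sin(α))(sin(α)) = 1
g'_{uv} = (cos(α))(-sin(α)) + (sin(α))(cos(α)) = 0
g'_{vv} = (-sin(α))(-sin(α)) + (cos(α))(cos(α)) = 1
g'_{ij} = diag(1, 1)
The Euclidean metric is invariant under rotations.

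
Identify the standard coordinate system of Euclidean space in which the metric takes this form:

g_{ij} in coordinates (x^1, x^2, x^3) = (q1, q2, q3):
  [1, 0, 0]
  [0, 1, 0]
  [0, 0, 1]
All components are constant and the metric is the identity, i.e. orthonormal rectilinear coordinates.
Cartesian (3D) coordinates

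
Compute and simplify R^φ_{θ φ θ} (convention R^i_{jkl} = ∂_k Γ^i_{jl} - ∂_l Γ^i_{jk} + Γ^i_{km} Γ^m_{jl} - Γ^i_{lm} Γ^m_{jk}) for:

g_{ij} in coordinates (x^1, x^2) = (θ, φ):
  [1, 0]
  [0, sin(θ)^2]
Non-zero Christoffel symbols (Γ^k_{ij} = Γ^k_{ji}):
Γ^θ_{φ φ} = -sin(2*θ)/2
Γ^φ_{θ φ} = 1/tan(θ)
R^φ_{θ φ θ} = ∂_φ Γ^φ_{θ θ} - ∂_θ Γ^φ_{θ φ} + Γ^φ_{φ m} Γ^m_{θ θ} - Γ^φ_{θ m} Γ^m_{θ φ}
  = (0) - (-1/sin(θ)^2) + (0) - (1/tan(θ)^2) = 1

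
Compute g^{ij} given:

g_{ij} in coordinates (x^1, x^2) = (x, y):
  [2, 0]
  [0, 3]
The metric is diagonal, so g^{ij} is diagonal with entries 1/g_{ii}: diag(1/2, 1/3).
g^{ij}:
  [1/2, 0]
  [0, 1/3]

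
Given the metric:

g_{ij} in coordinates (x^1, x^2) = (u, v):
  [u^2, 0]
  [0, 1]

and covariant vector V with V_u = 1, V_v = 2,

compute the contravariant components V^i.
Inverse metric (diagonal): g^{uu} = 1/u^2, g^{vv} = 1
V^i = g^{ij} V_j:
V^u = (1/u^2)(1) + (0)(2) = 1/u^2
V^v = (0)(1) + (1)(2) = 2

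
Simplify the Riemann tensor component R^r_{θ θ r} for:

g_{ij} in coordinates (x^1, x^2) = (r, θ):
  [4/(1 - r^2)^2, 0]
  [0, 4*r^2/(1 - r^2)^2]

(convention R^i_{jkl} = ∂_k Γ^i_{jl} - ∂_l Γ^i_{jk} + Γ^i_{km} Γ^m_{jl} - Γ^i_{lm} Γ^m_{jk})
Non-zero Christoffel symbols (Γ^k_{ij} = Γ^k_{ji}):
Γ^r_{r r} = 2*r/(1 - r^2)
Γ^r_{θ θ} = (r^3 + r)/(r^2 - 1)
Γ^θ_{r θ} = (-r^2 - 1)/(r^3 - r)
R^r_{θ θ r} = ∂_θ Γ^r_{θ r} - ∂_r Γ^r_{θ θ} + Γ^r_{θ m} Γ^m_{θ r} - Γ^r_{r m} Γ^m_{θ θ}
  = (0) - ((r^4 - 4*r^2 - 1)/(r^2 - 1)^2) + (-(r^2 + 1)^2/(r^2 - 1)^2) - (-2*r^2*(r^2 + 1)/(r^2 - 1)^2) = 4*r^2/(r^2 - 1)^2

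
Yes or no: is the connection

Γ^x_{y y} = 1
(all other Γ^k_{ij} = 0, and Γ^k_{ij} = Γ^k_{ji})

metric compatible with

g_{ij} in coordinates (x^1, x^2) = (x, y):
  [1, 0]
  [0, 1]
Using ∇_k g_{ij} = ∂_k g_{ij} - Γ^m_{ki} g_{mj} - Γ^m_{kj} g_{im}:
∇_y g_{xy} = (0) - (0) - (1) = -1 ≠ 0
So the connection is not metric compatible (it is not the Levi-Civita connection).
No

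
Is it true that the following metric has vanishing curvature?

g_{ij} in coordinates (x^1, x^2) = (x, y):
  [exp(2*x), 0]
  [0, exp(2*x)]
Non-zero Christoffel symbols:
Γ^x_{x x} = 1
Γ^x_{y y} = -1
Γ^y_{x y} = 1
Ricci tensor: R_{xx} = 0, R_{xy} = 0, R_{yy} = 0
All R_{ij} vanish; in 2 dimensions the Riemann tensor is fully determined by the Ricci tensor, so R^i_{jkl} = 0: the metric is flat (curvilinear coordinates on flat space).
Yes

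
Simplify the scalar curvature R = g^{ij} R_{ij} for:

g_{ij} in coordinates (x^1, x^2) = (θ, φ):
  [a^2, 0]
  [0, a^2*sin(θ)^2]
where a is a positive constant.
Non-zero Christoffel symbols (Γ^k_{ij} = Γ^k_{ji}):
Γ^θ_{φ φ} = -sin(2*θ)/2
Γ^φ_{θ φ} = 1/tan(θ)
Ricci tensor (R_{ij} = R^k_{ikj}): R_{θθ} = 1, R_{θφ} = 0, R_{φφ} = sin(θ)^2
Inverse metric: g^{θθ} = 1/a^2, g^{φφ} = 1/(a^2*sin(θ)^2)
R = g^{ij} R_{ij} = (1/a^2)(1) + (1/(a^2*sin(θ)^2))(sin(θ)^2) = 2/a^2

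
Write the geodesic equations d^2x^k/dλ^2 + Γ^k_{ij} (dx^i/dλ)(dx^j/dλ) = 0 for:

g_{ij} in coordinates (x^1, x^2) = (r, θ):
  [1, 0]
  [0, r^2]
Geodesic equation: d^2x^k/dλ^2 + Γ^k_{ij} (dx^i/dλ)(dx^j/dλ) = 0.
Non-zero Christoffel symbols:
Γ^r_{θ θ} = -r
Γ^θ_{r θ} = 1/r
Substituting (the symmetric pair Γ^k_{ij}, Γ^k_{ji} combines into a factor 2):
d^2r/dλ^2 - r (dθ/dλ)^2 = 0
d^2θ/dλ^2 + (2/r) (dr/dλ)(dθ/dλ) = 0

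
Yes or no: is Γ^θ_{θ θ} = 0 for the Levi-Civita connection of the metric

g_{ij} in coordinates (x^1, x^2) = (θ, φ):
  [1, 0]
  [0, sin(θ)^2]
Γ^θ_{θ θ} = (1/2) g^{θθ} (∂_θ g_{θθ} + ∂_θ g_{θθ} - ∂_θ g_{θθ}) = (1/2)(1)((0) + (0) - (0)) = 0
This equals the proposed value 0.
Yes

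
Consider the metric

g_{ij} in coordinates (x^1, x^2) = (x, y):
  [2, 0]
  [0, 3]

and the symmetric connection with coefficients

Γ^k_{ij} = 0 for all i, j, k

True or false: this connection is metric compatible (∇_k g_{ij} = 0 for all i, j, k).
Using ∇_k g_{ij} = ∂_k g_{ij} - Γ^m_{ki} g_{mj} - Γ^m_{kj} g_{im}:
e.g. ∇_x g_{yy} = (0) - (0) - (0) = 0
Every component ∇_k g_{ij} vanishes: the connection is metric compatible.
True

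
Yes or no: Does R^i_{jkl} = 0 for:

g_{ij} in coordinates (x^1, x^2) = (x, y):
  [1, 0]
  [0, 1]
All metric components are constant, so every Christoffel symbol vanishes and R^i_{jkl} = 0.
Yes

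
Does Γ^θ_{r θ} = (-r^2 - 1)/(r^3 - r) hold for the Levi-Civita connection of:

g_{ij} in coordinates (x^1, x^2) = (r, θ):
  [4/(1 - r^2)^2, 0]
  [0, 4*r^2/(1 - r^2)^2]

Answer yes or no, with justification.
Γ^θ_{r θ} = (1/2) g^{θθ} (∂_r g_{θθ} + ∂_θ g_{θr} - ∂_θ g_{rθ}) = (1/2)((1 - r^2)^2/(4*r^2))((-8*(r^3 + r)/(r^2 - 1)^3) + (0) - (0)) = (-r^2 - 1)/(r^3 - r)
This equals the proposed value (-r^2 - 1)/(r^3 - r).
Yes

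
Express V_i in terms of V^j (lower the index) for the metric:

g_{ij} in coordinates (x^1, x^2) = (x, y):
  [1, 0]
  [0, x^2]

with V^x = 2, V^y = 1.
V_i = g_{ij} V^j:
V_x = (1)(2) + (0)(1) = 2
V_y = (0)(2) + (x^2)(1) = x^2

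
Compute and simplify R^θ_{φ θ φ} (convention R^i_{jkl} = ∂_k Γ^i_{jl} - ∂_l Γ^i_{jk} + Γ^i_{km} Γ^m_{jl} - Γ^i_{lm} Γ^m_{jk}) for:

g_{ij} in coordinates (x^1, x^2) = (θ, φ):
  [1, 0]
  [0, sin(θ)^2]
Non-zero Christoffel symbols (Γ^k_{ij} = Γ^k_{ji}):
Γ^θ_{φ φ} = -sin(2*θ)/2
Γ^φ_{θ φ} = 1/tan(θ)
R^θ_{φ θ φ} = ∂_θ Γ^θ_{φ φ} - ∂_φ Γ^θ_{φ θ} + Γ^θ_{θ m} Γ^m_{φ φ} - Γ^θ_{φ m} Γ^m_{φ θ}
  = (-cos(2*θ)) - (0) + (0) - (-cos(θ)^2) = sin(θ)^2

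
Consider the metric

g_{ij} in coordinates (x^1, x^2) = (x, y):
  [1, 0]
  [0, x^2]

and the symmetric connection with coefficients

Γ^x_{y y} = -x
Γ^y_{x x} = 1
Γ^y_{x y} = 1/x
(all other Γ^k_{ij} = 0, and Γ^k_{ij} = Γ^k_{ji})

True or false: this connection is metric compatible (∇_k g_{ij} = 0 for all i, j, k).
Using ∇_k g_{ij} = ∂_k g_{ij} - Γ^m_{ki} g_{mj} - Γ^m_{kj} g_{im}:
∇_x g_{xy} = (0) - (x^2) - (0) = -x^2 ≠ 0
So the connection is not metric compatible (it is not the Levi-Civita connection).
False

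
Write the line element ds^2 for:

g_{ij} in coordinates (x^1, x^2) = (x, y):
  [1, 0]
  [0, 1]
ds^2 = g_{ij} dx^i dx^j; only the non-zero components contribute.
ds^2 = dx^2 + dy^2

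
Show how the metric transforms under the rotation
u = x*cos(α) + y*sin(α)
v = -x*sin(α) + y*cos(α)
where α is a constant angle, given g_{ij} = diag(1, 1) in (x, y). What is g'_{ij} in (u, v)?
Invert the transformation: x = u*cos(α) - v*sin(α), y = u*sin(α) + v*cos(α)
g'_{ij} = (∂x^k/∂x'^i)(∂x^l/∂x'^j) g_{kl}; with g_{kl} = δ_{kl} this is Σ_k (∂x^k/∂x'^i)(∂x^k/∂x'^j).
Jacobian: ∂x/∂u = cos(α), ∂x/∂v = -sin(α), ∂y/∂u = sin(α), ∂y/∂v = cos(α)
g'_{uu} = (cos(α))(cos(α)) + (sin(α))(sin(α)) = 1
g'_{uv} = (cos(α))(-sin(α)) + (sin(α))(cos(α)) = 0
g'_{vv} = (-sin(α))(-sin(α)) + (cos(α))(cos(α)) = 1
g'_{ij} = diag(1, 1)
The Euclidean metric is invariant under rotations.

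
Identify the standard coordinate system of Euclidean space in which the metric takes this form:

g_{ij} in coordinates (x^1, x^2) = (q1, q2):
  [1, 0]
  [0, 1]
All components are constant and the metric is the identity, i.e. orthonormal rectilinear coordinates.
Cartesian (2D) coordinates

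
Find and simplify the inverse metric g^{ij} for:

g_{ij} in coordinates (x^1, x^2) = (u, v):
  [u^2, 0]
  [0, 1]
The metric is diagonal, so g^{ij} is diagonal with entries 1/g_{ii}: diag(1/(u^2), 1).
g^{ij}:
  [1/u^2, 0]
  [0, 1]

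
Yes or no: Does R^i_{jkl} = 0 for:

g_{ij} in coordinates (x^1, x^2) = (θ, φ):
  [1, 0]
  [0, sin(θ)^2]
Non-zero Christoffel symbols:
Γ^θ_{φ φ} = -sin(2*θ)/2
Γ^φ_{θ φ} = 1/tan(θ)
Ricci tensor: R_{θθ} = 1, R_{θφ} = 0, R_{φφ} = sin(θ)^2
The Ricci tensor is non-zero, so the Riemann tensor is non-zero: not flat.
No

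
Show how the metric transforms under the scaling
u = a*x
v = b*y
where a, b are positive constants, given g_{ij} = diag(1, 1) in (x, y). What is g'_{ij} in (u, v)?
Invert the transformation: x = u/a, y = v/b
g'_{ij} = (∂x^k/∂x'^i)(∂x^l/∂x'^j) g_{kl}; with g_{kl} = δ_{kl} this is Σ_k (∂x^k/∂x'^i)(∂x^k/∂x'^j).
Jacobian: ∂x/∂u = 1/a, ∂x/∂v = 0, ∂y/∂u = 0, ∂y/∂v = 1/b
g'_{uu} = (1/a)(1/a) + (0)(0) = 1/a^2
g'_{uv} = (1/a)(0) + (0)(1/b) = 0
g'_{vv} = (0)(0) + (1/b)(1/b) = 1/b^2
g'_{ij} = diag(1/a^2, 1/b^2)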